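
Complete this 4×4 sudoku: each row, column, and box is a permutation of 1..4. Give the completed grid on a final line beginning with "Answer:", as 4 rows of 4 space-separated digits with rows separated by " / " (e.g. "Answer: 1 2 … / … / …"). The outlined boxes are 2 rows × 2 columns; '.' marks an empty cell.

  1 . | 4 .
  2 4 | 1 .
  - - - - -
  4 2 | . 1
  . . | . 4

Step 1. [r4c1∈{3}] r4c1 is down to just 3, so r4c1=3.
Step 2. [r1c2∈{3}] r1c2 has the single candidate 3. So r1c2=3.
Step 3. [r4c2∈{1}] r4c2 has the single candidate 1, so r4c2=1.
Step 4. [r2c4∈{3}] nothing but 3 survives at r2c4. So r2c4=3.
Step 5. [r4c3∈{2}] r4c3 is down to just 2 ⇒ r4c3=2.
Step 6. [r3c3∈{3}] r3c3 has the single candidate 3, so r3c3=3.
Step 7. [r1c4∈{2}] r1c4 has the single candidate 2, so r1c4=2.

Answer: 1 3 4 2 / 2 4 1 3 / 4 2 3 1 / 3 1 2 4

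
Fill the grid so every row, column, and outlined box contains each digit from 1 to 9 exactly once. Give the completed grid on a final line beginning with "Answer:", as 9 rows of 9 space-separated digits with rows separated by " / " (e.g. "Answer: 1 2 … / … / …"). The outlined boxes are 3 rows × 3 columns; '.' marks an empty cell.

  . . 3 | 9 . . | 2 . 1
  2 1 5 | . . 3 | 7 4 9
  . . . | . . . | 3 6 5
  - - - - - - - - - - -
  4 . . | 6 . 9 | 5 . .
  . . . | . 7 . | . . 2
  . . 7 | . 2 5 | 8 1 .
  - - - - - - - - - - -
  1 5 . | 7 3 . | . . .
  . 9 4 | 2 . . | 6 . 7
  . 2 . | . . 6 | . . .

Step 1. [r9c3∈{8}] r9c3 has the single candidate 8. So r9c3=8.
Step 2. [r2c4∈{8}] r2c4 has the single candidate 8 ⇒ r2c4=8.
Step 3. [r9c5∈{1,4,5,9}] col 5 places 9 nowhere but r9c5. So r9c5=9.
Step 4. [r4c9∈{3}] nothing but 3 survives at r4c9 ⇒ r4c9=3.
Step 5. [r6c1∈{3,6,9}] r6c1 is the only open cell in row 6 admitting 9. So r6c1=9.
Step 6. [r9c9∈{4}] r9c9 is down to just 4, so r9c9=4.
Step 7. [r4c2∈{8}] only 8 remains possible at r4c2, so r4c2=8.
Step 8. [r8c5∈{1,5,8}] r8c5 is the only open cell in col 5 admitting 8. So r8c5=8.
Step 9. [r6c4∈{3,4}] row 6 places 4 nowhere but r6c4, so r6c4=4.
Step 10. [r3c4∈{1}] r3c4's peers cover all but 1, so r3c4=1.
Step 11. [r3c5∈{4}] r3c5's peers cover all but 4. So r3c5=4.
Step 12. [r3c2∈{7}] r3c2's peers cover all but 7. So r3c2=7.
Step 13. [r8c1∈{3}] r8c1 is down to just 3. So r8c1=3.
Step 14. [r4c5∈{1}] r4c5's peers cover all but 1. So r4c5=1.
Step 15. [r6c2∈{3,6}] across row 6, 3 lands solely at r6c2. So r6c2=3.
Step 16. [r5c2∈{6}] only 6 remains possible at r5c2 ⇒ r5c2=6.
Step 17. [r7c7∈{9}] only 9 remains possible at r7c7, so r7c7=9.
Step 18. [r1c8∈{8}] nothing but 8 survives at r1c8, so r1c8=8.
Step 19. [r9c8∈{3,5}] r9c8 is the only open cell in row 9 admitting 3. So r9c8=3.
Step 20. [r1c5∈{5,6}] row 1 places 5 nowhere but r1c5, so r1c5=5.
Step 21. [r3c1∈{8}] nothing but 8 survives at r3c1. So r3c1=8.
Step 22. [r3c6∈{2}] only 2 remains possible at r3c6 ⇒ r3c6=2.
Step 23. [r7c6∈{4}] nothing but 4 survives at r7c6, so r7c6=4.
Step 24. [r9c4∈{5}] r9c4 is down to just 5. So r9c4=5.
Step 25. [r3c3∈{9}] only 9 remains possible at r3c3, so r3c3=9.
Step 26. [r8c8∈{5}] r8c8 is down to just 5 ⇒ r8c8=5.
Step 27. [r7c3∈{6}] r7c3 is down to just 6. So r7c3=6.
Step 28. [r5c7∈{4}] r5c7's peers cover all but 4, so r5c7=4.
Step 29. [r4c3∈{2}] r4c3 is down to just 2, so r4c3=2.
Step 30. [r7c9∈{8}] r7c9's peers cover all but 8 ⇒ r7c9=8.
Step 31. [r6c9∈{6}] only 6 remains possible at r6c9, so r6c9=6.
Step 32. [r9c1∈{7}] r9c1 is down to just 7. So r9c1=7.
Step 33. [r1c6∈{7}] r1c6's peers cover all but 7. So r1c6=7.
Step 34. [r5c6∈{8}] r5c6's peers cover all but 8 ⇒ r5c6=8.
Step 35. [r8c6∈{1}] r8c6 has the single candidate 1 ⇒ r8c6=1.
Step 36. [r1c2∈{4}] only 4 remains possible at r1c2 ⇒ r1c2=4.
Step 37. [r1c1∈{6}] nothing but 6 survives at r1c1, so r1c1=6.
Step 38. [r4c8∈{7}] r4c8 is down to just 7 ⇒ r4c8=7.
Step 39. [r5c8∈{9}] r5c8 has the single candidate 9. So r5c8=9.
Step 40. [r9c7∈{1}] r9c7's peers cover all but 1, so r9c7=1.
Step 41. [r7c8∈{2}] nothing but 2 survives at r7c8 ⇒ r7c8=2.
Step 42. [r5c1∈{5}] r5c1 is down to just 5, so r5c1=5.
Step 43. [r2c5∈{6}] nothing but 6 survives at r2c5, so r2c5=6.
Step 44. [r5c3∈{1}] only 1 remains possible at r5c3 ⇒ r5c3=1.
Step 45. [r5c4∈{3}] only 3 remains possible at r5c4, so r5c4=3.

Answer: 6 4 3 9 5 7 2 8 1 / 2 1 5 8 6 3 7 4 9 / 8 7 9 1 4 2 3 6 5 / 4 8 2 6 1 9 5 7 3 / 5 6 1 3 7 8 4 9 2 / 9 3 7 4 2 5 8 1 6 / 1 5 6 7 3 4 9 2 8 / 3 9 4 2 8 1 6 5 7 / 7 2 8 5 9 6 1 3 4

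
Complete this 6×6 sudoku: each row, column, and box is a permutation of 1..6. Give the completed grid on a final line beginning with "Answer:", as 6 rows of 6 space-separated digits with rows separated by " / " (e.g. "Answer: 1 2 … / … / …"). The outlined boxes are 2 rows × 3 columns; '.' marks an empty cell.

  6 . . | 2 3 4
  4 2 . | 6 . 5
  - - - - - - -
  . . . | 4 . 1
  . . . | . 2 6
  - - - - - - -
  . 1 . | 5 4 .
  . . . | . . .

Step 1. [r2c3∈{1,3}] across row 2, 3 lands solely at r2c3. So r2c3=3.
Step 2. [r5c3∈{2,6}] across row 5, 6 lands solely at r5c3, so r5c3=6.
Step 3. [r1c2∈{5}] r1c2 is down to just 5 ⇒ r1c2=5.
Step 4. [r4c4∈{3}] nothing but 3 survives at r4c4 ⇒ r4c4=3.
Step 5. [r4c2∈{4}] r4c2 has the single candidate 4 ⇒ r4c2=4.
Step 6. [r6c2∈{3}] r6c2's peers cover all but 3, so r6c2=3.
Step 7. [r5c1∈{2}] r5c1 has the single candidate 2. So r5c1=2.
Step 8. [r6c1∈{5}] nothing but 5 survives at r6c1 ⇒ r6c1=5.
Step 9. [r4c3∈{1,5}] 5 has one home in row 4: r4c3 ⇒ r4c3=5.
Step 10. [r2c5∈{1}] r2c5 has the single candidate 1 ⇒ r2c5=1.
Step 11. [r3c3∈{2}] r3c3 has the single candidate 2. So r3c3=2.
Step 12. [r5c6∈{3}] only 3 remains possible at r5c6 ⇒ r5c6=3.
Step 13. [r4c1∈{1}] nothing but 1 survives at r4c1 ⇒ r4c1=1.
Step 14. [r6c4∈{1}] r6c4's peers cover all but 1 ⇒ r6c4=1.
Step 15. [r6c5∈{6}] only 6 remains possible at r6c5, so r6c5=6.
Step 16. [r3c2∈{6}] r3c2's peers cover all but 6. So r3c2=6.
Step 17. [r3c1∈{3}] r3c1 has the single candidate 3. So r3c1=3.
Step 18. [r6c3∈{4}] r6c3 has the single candidate 4, so r6c3=4.
Step 19. [r6c6∈{2}] only 2 remains possible at r6c6 ⇒ r6c6=2.
Step 20. [r1c3∈{1}] r1c3 is down to just 1 ⇒ r1c3=1.
Step 21. [r3c5∈{5}] only 5 remains possible at r3c5, so r3c5=5.

Answer: 6 5 1 2 3 4 / 4 2 3 6 1 5 / 3 6 2 4 5 1 / 1 4 5 3 2 6 / 2 1 6 5 4 3 / 5 3 4 1 6 2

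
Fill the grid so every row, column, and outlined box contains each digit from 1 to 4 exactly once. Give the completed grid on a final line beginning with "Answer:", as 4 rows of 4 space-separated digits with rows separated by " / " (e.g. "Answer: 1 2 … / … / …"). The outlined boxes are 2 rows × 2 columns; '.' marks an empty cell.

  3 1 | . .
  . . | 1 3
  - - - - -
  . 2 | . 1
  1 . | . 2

Step 1. [r3c1∈{4}] nothing but 4 survives at r3c1 ⇒ r3c1=4.
Step 2. [r4c3∈{3,4}] 4 has one home in row 4: r4c3, so r4c3=4.
Step 3. [r1c3∈{2}] r1c3's peers cover all but 2. So r1c3=2.
Step 4. [r2c2∈{4}] nothing but 4 survives at r2c2. So r2c2=4.
Step 5. [r3c3∈{3}] r3c3's peers cover all but 3 ⇒ r3c3=3.
Step 6. [r1c4∈{4}] r1c4 has the single candidate 4. So r1c4=4.
Step 7. [r2c1∈{2}] nothing but 2 survives at r2c1, so r2c1=2.
Step 8. [r4c2∈{3}] nothing but 3 survives at r4c2 ⇒ r4c2=3.

Answer: 3 1 2 4 / 2 4 1 3 / 4 2 3 1 / 1 3 4 2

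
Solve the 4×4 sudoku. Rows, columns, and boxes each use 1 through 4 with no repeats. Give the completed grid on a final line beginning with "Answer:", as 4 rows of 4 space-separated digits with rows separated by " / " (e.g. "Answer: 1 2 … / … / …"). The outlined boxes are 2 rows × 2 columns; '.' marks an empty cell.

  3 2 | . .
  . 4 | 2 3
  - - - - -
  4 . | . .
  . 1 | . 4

Step 1. [r1c4∈{1}] nothing but 1 survives at r1c4, so r1c4=1.
Step 2. [r3c3∈{1,3}] across row 3, 1 lands solely at r3c3. So r3c3=1.
Step 3. [r2c1∈{1}] r2c1's peers cover all but 1 ⇒ r2c1=1.
Step 4. [r3c4∈{2}] r3c4's peers cover all but 2, so r3c4=2.
Step 5. [r4c1∈{2}] nothing but 2 survives at r4c1 ⇒ r4c1=2.
Step 6. [r1c3∈{4}] r1c3 has the single candidate 4 ⇒ r1c3=4.
Step 7. [r4c3∈{3}] r4c3 is down to just 3. So r4c3=3.
Step 8. [r3c2∈{3}] only 3 remains possible at r3c2, so r3c2=3.

Answer: 3 2 4 1 / 1 4 2 3 / 4 3 1 2 / 2 1 3 4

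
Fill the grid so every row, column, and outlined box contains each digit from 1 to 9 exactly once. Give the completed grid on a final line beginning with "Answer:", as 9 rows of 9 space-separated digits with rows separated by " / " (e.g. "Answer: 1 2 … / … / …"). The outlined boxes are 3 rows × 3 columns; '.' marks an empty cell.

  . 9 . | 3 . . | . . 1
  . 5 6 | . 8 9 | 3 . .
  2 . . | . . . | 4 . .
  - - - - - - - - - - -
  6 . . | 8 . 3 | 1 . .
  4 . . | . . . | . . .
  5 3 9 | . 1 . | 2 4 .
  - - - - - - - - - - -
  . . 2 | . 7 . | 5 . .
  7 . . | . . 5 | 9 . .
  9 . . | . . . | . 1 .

Step 1. [r6c9∈{6,7,8}] row 6 places 8 nowhere but r6c9, so r6c9=8.
Step 2. [r2c4∈{1,2,4,7}] row 2 places 4 nowhere but r2c4. So r2c4=4.
Step 3. [r4c3∈{7}] only 7 remains possible at r4c3 ⇒ r4c3=7.
Step 4. [r7c1∈{1,3,8}] r7c1 is the only open cell in col 1 admitting 3. So r7c1=3.
Step 5. [r3c2∈{1,7,8}] col 2 places 7 nowhere but r3c2 ⇒ r3c2=7.
Step 6. [r1c6∈{2,6,7}] 7 has one home in box 2: r1c6, so r1c6=7.
Step 7. [r1c5∈{2,5,6}] r1c5 is the only open cell in box 2 admitting 2 ⇒ r1c5=2.
Step 8. [r6c6∈{6}] r6c6 has the single candidate 6, so r6c6=6.
Step 9. [r1c8∈{5,6,8}] 5 has one home in row 1: r1c8. So r1c8=5.
Step 10. [r1c7∈{6,8}] 6 has one home in row 1: r1c7, so r1c7=6.
Step 11. [r9c7∈{7,8}] in col 7, 8 fits only at r9c7 ⇒ r9c7=8.
Step 12. [r7c8∈{6}] r7c8's peers cover all but 6. So r7c8=6.
Step 13. [r9c9∈{2,3,4,7}] 7 has one home in row 9: r9c9, so r9c9=7.
Step 14. [r4c8∈{9}] r4c8's peers cover all but 9, so r4c8=9.
Step 15. [r7c9∈{4}] r7c9 has the single candidate 4, so r7c9=4.
Step 16. [r9c6∈{2,4}] across col 6, 4 lands solely at r9c6. So r9c6=4.
Step 17. [r8c2∈{1,4,6,8}] 4 has one home in col 2: r8c2 ⇒ r8c2=4.
Step 18. [r8c3∈{1,8}] r8c3 is the only open cell in row 8 admitting 8 ⇒ r8c3=8.
Step 19. [r8c4∈{1,2,6}] across row 8, 1 lands solely at r8c4, so r8c4=1.
Step 20. [r8c5∈{3,6}] r8c5 is the only open cell in row 8 admitting 6, so r8c5=6.
Step 21. [r3c5∈{5}] r3c5 is down to just 5. So r3c5=5.
Step 22. [r5c4∈{2,5,7,9}] 5 has one home in col 4: r5c4 ⇒ r5c4=5.
Step 23. [r5c2∈{1,2,8}] across row 5, 8 lands solely at r5c2 ⇒ r5c2=8.
Step 24. [r2c8∈{2,7}] r2c8 is the only open cell in row 2 admitting 7 ⇒ r2c8=7.
Step 25. [r5c8∈{3}] only 3 remains possible at r5c8 ⇒ r5c8=3.
Step 26. [r8c8∈{2}] only 2 remains possible at r8c8. So r8c8=2.
Step 27. [r3c6∈{1}] nothing but 1 survives at r3c6, so r3c6=1.
Step 28. [r5c7∈{7}] r5c7 is down to just 7. So r5c7=7.
Step 29. [r4c5∈{4}] only 4 remains possible at r4c5 ⇒ r4c5=4.
Step 30. [r3c4∈{6}] nothing but 6 survives at r3c4, so r3c4=6.
Step 31. [r7c4∈{9}] r7c4 is down to just 9. So r7c4=9.
Step 32. [r9c5∈{3}] r9c5's peers cover all but 3. So r9c5=3.
Step 33. [r9c3∈{5}] r9c3's peers cover all but 5. So r9c3=5.
Step 34. [r5c5∈{9}] r5c5's peers cover all but 9, so r5c5=9.
Step 35. [r5c6∈{2}] r5c6 has the single candidate 2 ⇒ r5c6=2.
Step 36. [r3c8∈{8}] r3c8 is down to just 8, so r3c8=8.
Step 37. [r6c4∈{7}] only 7 remains possible at r6c4, so r6c4=7.
Step 38. [r9c4∈{2}] nothing but 2 survives at r9c4 ⇒ r9c4=2.
Step 39. [r4c9∈{5}] only 5 remains possible at r4c9 ⇒ r4c9=5.
Step 40. [r1c3∈{4}] r1c3 has the single candidate 4 ⇒ r1c3=4.
Step 41. [r3c3∈{3}] nothing but 3 survives at r3c3, so r3c3=3.
Step 42. [r5c3∈{1}] r5c3 has the single candidate 1. So r5c3=1.
Step 43. [r9c2∈{6}] only 6 remains possible at r9c2. So r9c2=6.
Step 44. [r8c9∈{3}] only 3 remains possible at r8c9. So r8c9=3.
Step 45. [r7c6∈{8}] r7c6 is down to just 8 ⇒ r7c6=8.
Step 46. [r7c2∈{1}] nothing but 1 survives at r7c2. So r7c2=1.
Step 47. [r4c2∈{2}] nothing but 2 survives at r4c2 ⇒ r4c2=2.
Step 48. [r1c1∈{8}] r1c1 has the single candidate 8, so r1c1=8.
Step 49. [r2c9∈{2}] r2c9 has the single candidate 2 ⇒ r2c9=2.
Step 50. [r2c1∈{1}] r2c1 is down to just 1, so r2c1=1.
Step 51. [r3c9∈{9}] r3c9 is down to just 9. So r3c9=9.
Step 52. [r5c9∈{6}] only 6 remains possible at r5c9. So r5c9=6.

Answer: 8 9 4 3 2 7 6 5 1 / 1 5 6 4 8 9 3 7 2 / 2 7 3 6 5 1 4 8 9 / 6 2 7 8 4 3 1 9 5 / 4 8 1 5 9 2 7 3 6 / 5 3 9 7 1 6 2 4 8 / 3 1 2 9 7 8 5 6 4 / 7 4 8 1 6 5 9 2 3 / 9 6 5 2 3 4 8 1 7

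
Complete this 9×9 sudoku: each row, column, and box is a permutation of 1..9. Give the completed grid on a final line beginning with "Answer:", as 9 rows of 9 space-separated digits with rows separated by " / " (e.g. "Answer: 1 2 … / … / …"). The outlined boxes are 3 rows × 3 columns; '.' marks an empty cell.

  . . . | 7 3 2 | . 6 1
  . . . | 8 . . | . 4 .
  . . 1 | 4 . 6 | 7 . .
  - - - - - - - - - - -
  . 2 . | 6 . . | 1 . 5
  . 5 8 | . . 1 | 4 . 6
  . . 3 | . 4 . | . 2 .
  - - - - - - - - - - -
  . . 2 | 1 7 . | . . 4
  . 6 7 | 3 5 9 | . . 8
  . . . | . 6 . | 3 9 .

Step 1. [r3c5∈{9}] r3c5's peers cover all but 9 ⇒ r3c5=9.
Step 2. [r8c1∈{1,4}] across row 8, 4 lands solely at r8c1, so r8c1=4.
Step 3. [r7c6∈{8}] nothing but 8 survives at r7c6, so r7c6=8.
Step 4. [r2c6∈{5}] r2c6 has the single candidate 5. So r2c6=5.
Step 5. [r6c6∈{7}] only 7 remains possible at r6c6 ⇒ r6c6=7.
Step 6. [r6c9∈{9}] only 9 remains possible at r6c9. So r6c9=9.
Step 7. [r7c8∈{5}] r7c8 has the single candidate 5. So r7c8=5.
Step 8. [r3c1∈{2,3,5,8}] 5 has one home in row 3: r3c1. So r3c1=5.
Step 9. [r2c1∈{2,3,6,7,9}] r2c1 is the only open cell in col 1 admitting 2. So r2c1=2.
Step 10. [r1c2∈{4,8,9}] 4 has one home in col 2: r1c2. So r1c2=4.
Step 11. [r1c3∈{9}] r1c3 has the single candidate 9, so r1c3=9.
Step 12. [r1c1∈{8}] r1c1 has the single candidate 8 ⇒ r1c1=8.
Step 13. [r3c2∈{3}] r3c2's peers cover all but 3. So r3c2=3.
Step 14. [r4c1∈{7,9}] across row 4, 9 lands solely at r4c1 ⇒ r4c1=9.
Step 15. [r4c8∈{3,7,8}] 7 has one home in row 4: r4c8 ⇒ r4c8=7.
Step 16. [r9c4∈{2}] r9c4 is down to just 2 ⇒ r9c4=2.
Step 17. [r6c2∈{1}] r6c2's peers cover all but 1 ⇒ r6c2=1.
Step 18. [r3c9∈{2}] only 2 remains possible at r3c9 ⇒ r3c9=2.
Step 19. [r2c5∈{1}] r2c5's peers cover all but 1, so r2c5=1.
Step 20. [r3c8∈{8}] r3c8 is down to just 8, so r3c8=8.
Step 21. [r4c6∈{3}] only 3 remains possible at r4c6. So r4c6=3.
Step 22. [r7c7∈{6}] nothing but 6 survives at r7c7 ⇒ r7c7=6.
Step 23. [r2c3∈{6}] only 6 remains possible at r2c3 ⇒ r2c3=6.
Step 24. [r6c4∈{5}] r6c4 is down to just 5 ⇒ r6c4=5.
Step 25. [r5c4∈{9}] nothing but 9 survives at r5c4 ⇒ r5c4=9.
Step 26. [r4c5∈{8}] r4c5's peers cover all but 8. So r4c5=8.
Step 27. [r9c1∈{1}] r9c1 is down to just 1, so r9c1=1.
Step 28. [r5c5∈{2}] nothing but 2 survives at r5c5, so r5c5=2.
Step 29. [r5c1∈{7}] only 7 remains possible at r5c1 ⇒ r5c1=7.
Step 30. [r2c9∈{3}] r2c9 has the single candidate 3. So r2c9=3.
Step 31. [r7c2∈{9}] nothing but 9 survives at r7c2, so r7c2=9.
Step 32. [r9c3∈{5}] r9c3 is down to just 5 ⇒ r9c3=5.
Step 33. [r1c7∈{5}] nothing but 5 survives at r1c7 ⇒ r1c7=5.
Step 34. [r2c7∈{9}] r2c7 is down to just 9, so r2c7=9.
Step 35. [r2c2∈{7}] only 7 remains possible at r2c2. So r2c2=7.
Step 36. [r8c7∈{2}] nothing but 2 survives at r8c7, so r8c7=2.
Step 37. [r8c8∈{1}] only 1 remains possible at r8c8. So r8c8=1.
Step 38. [r6c7∈{8}] r6c7's peers cover all but 8. So r6c7=8.
Step 39. [r6c1∈{6}] r6c1 has the single candidate 6, so r6c1=6.
Step 40. [r7c1∈{3}] r7c1 is down to just 3 ⇒ r7c1=3.
Step 41. [r5c8∈{3}] only 3 remains possible at r5c8, so r5c8=3.
Step 42. [r9c2∈{8}] only 8 remains possible at r9c2 ⇒ r9c2=8.
Step 43. [r4c3∈{4}] r4c3 is down to just 4. So r4c3=4.
Step 44. [r9c9∈{7}] r9c9 has the single candidate 7 ⇒ r9c9=7.
Step 45. [r9c6∈{4}] only 4 remains possible at r9c6 ⇒ r9c6=4.

Answer: 8 4 9 7 3 2 5 6 1 / 2 7 6 8 1 5 9 4 3 / 5 3 1 4 9 6 7 8 2 / 9 2 4 6 8 3 1 7 5 / 7 5 8 9 2 1 4 3 6 / 6 1 3 5 4 7 8 2 9 / 3 9 2 1 7 8 6 5 4 / 4 6 7 3 5 9 2 1 8 / 1 8 5 2 6 4 3 9 7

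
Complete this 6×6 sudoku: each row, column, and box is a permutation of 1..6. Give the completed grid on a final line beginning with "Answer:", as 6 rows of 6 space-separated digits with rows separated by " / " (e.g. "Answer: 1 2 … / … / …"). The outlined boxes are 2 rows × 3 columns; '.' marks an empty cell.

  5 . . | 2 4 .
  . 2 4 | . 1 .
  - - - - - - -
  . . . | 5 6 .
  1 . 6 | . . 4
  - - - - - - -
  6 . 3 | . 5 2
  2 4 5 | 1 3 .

Step 1. [r2c1∈{3}] r2c1 is down to just 3. So r2c1=3.
Step 2. [r1c2∈{1,6}] col 2 places 6 nowhere but r1c2, so r1c2=6.
Step 3. [r4c4∈{3}] only 3 remains possible at r4c4. So r4c4=3.
Step 4. [r2c4∈{6}] r2c4's peers cover all but 6. So r2c4=6.
Step 5. [r3c6∈{1}] r3c6 has the single candidate 1. So r3c6=1.
Step 6. [r4c5∈{2}] r4c5 has the single candidate 2. So r4c5=2.
Step 7. [r2c6∈{5}] only 5 remains possible at r2c6 ⇒ r2c6=5.
Step 8. [r5c2∈{1}] r5c2's peers cover all but 1, so r5c2=1.
Step 9. [r3c2∈{3}] r3c2's peers cover all but 3 ⇒ r3c2=3.
Step 10. [r1c6∈{3}] r1c6 has the single candidate 3. So r1c6=3.
Step 11. [r3c3∈{2}] only 2 remains possible at r3c3 ⇒ r3c3=2.
Step 12. [r6c6∈{6}] r6c6 is down to just 6. So r6c6=6.
Step 13. [r3c1∈{4}] only 4 remains possible at r3c1 ⇒ r3c1=4.
Step 14. [r5c4∈{4}] only 4 remains possible at r5c4, so r5c4=4.
Step 15. [r4c2∈{5}] r4c2 is down to just 5. So r4c2=5.
Step 16. [r1c3∈{1}] r1c3 is down to just 1 ⇒ r1c3=1.

Answer: 5 6 1 2 4 3 / 3 2 4 6 1 5 / 4 3 2 5 6 1 / 1 5 6 3 2 4 / 6 1 3 4 5 2 / 2 4 5 1 3 6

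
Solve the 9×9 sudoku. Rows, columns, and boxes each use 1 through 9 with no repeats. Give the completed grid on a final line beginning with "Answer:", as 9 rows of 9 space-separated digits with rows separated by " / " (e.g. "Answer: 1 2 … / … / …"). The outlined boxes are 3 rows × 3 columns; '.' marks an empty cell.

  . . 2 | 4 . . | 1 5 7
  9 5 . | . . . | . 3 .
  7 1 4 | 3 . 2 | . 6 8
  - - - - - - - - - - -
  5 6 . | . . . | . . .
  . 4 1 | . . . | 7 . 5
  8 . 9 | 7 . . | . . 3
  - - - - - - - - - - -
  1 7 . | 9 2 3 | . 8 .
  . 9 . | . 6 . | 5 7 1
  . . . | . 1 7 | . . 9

Step 1. [r4c7∈{2,4,8,9}] col 7 places 8 nowhere but r4c7, so r4c7=8.
Step 2. [r9c7∈{2,3,4,6}] in col 7, 3 fits only at r9c7. So r9c7=3.
Step 3. [r9c8∈{2,4}] box 9 places 2 nowhere but r9c8. So r9c8=2.
Step 4. [r8c4∈{8}] r8c4 is down to just 8, so r8c4=8.
Step 5. [r6c6∈{1,4,5,6}] across col 6, 5 lands solely at r6c6, so r6c6=5.
Step 6. [r6c5∈{4}] only 4 remains possible at r6c5. So r6c5=4.
Step 7. [r7c9∈{4,6}] col 9 places 6 nowhere but r7c9. So r7c9=6.
Step 8. [r5c8∈{9}] only 9 remains possible at r5c8, so r5c8=9.
Step 9. [r8c1∈{2,3,4}] row 8 places 2 nowhere but r8c1 ⇒ r8c1=2.
Step 10. [r5c1∈{3}] only 3 remains possible at r5c1 ⇒ r5c1=3.
Step 11. [r5c5∈{8}] r5c5's peers cover all but 8. So r5c5=8.
Step 12. [r1c5∈{9}] r1c5 is down to just 9 ⇒ r1c5=9.
Step 13. [r1c1∈{6}] r1c1 is down to just 6, so r1c1=6.
Step 14. [r2c3∈{8}] r2c3 has the single candidate 8 ⇒ r2c3=8.
Step 15. [r5c4∈{2,6}] 2 has one home in row 5: r5c4 ⇒ r5c4=2.
Step 16. [r4c9∈{2,4}] row 4 places 2 nowhere but r4c9. So r4c9=2.
Step 17. [r4c4∈{1}] r4c4's peers cover all but 1 ⇒ r4c4=1.
Step 18. [r9c4∈{5}] r9c4's peers cover all but 5. So r9c4=5.
Step 19. [r7c7∈{4}] r7c7 has the single candidate 4. So r7c7=4.
Step 20. [r2c4∈{6}] nothing but 6 survives at r2c4. So r2c4=6.
Step 21. [r2c7∈{2}] only 2 remains possible at r2c7. So r2c7=2.
Step 22. [r9c1∈{4}] r9c1 has the single candidate 4. So r9c1=4.
Step 23. [r8c3∈{3}] nothing but 3 survives at r8c3 ⇒ r8c3=3.
Step 24. [r4c5∈{3}] r4c5 is down to just 3. So r4c5=3.
Step 25. [r3c7∈{9}] only 9 remains possible at r3c7. So r3c7=9.
Step 26. [r6c2∈{2}] only 2 remains possible at r6c2, so r6c2=2.
Step 27. [r2c6∈{1}] r2c6 has the single candidate 1. So r2c6=1.
Step 28. [r9c2∈{8}] only 8 remains possible at r9c2. So r9c2=8.
Step 29. [r4c8∈{4}] r4c8 is down to just 4 ⇒ r4c8=4.
Step 30. [r2c9∈{4}] nothing but 4 survives at r2c9, so r2c9=4.
Step 31. [r4c3∈{7}] only 7 remains possible at r4c3 ⇒ r4c3=7.
Step 32. [r5c6∈{6}] only 6 remains possible at r5c6. So r5c6=6.
Step 33. [r9c3∈{6}] r9c3 is down to just 6, so r9c3=6.
Step 34. [r2c5∈{7}] r2c5 is down to just 7 ⇒ r2c5=7.
Step 35. [r6c8∈{1}] nothing but 1 survives at r6c8, so r6c8=1.
Step 36. [r6c7∈{6}] only 6 remains possible at r6c7 ⇒ r6c7=6.
Step 37. [r4c6∈{9}] nothing but 9 survives at r4c6. So r4c6=9.
Step 38. [r1c6∈{8}] only 8 remains possible at r1c6, so r1c6=8.
Step 39. [r8c6∈{4}] r8c6's peers cover all but 4, so r8c6=4.
Step 40. [r3c5∈{5}] r3c5 is down to just 5, so r3c5=5.
Step 41. [r1c2∈{3}] r1c2's peers cover all but 3 ⇒ r1c2=3.
Step 42. [r7c3∈{5}] r7c3's peers cover all but 5. So r7c3=5.

Answer: 6 3 2 4 9 8 1 5 7 / 9 5 8 6 7 1 2 3 4 / 7 1 4 3 5 2 9 6 8 / 5 6 7 1 3 9 8 4 2 / 3 4 1 2 8 6 7 9 5 / 8 2 9 7 4 5 6 1 3 / 1 7 5 9 2 3 4 8 6 / 2 9 3 8 6 4 5 7 1 / 4 8 6 5 1 7 3 2 9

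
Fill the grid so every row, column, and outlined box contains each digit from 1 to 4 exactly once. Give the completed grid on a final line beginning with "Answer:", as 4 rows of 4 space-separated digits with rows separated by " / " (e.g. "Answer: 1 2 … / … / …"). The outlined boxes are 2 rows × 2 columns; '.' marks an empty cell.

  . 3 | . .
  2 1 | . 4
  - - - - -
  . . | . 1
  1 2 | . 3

Step 1. [r3c3∈{2,4}] 2 has one home in row 3: r3c3 ⇒ r3c3=2.
Step 2. [r1c1∈{4}] only 4 remains possible at r1c1, so r1c1=4.
Step 3. [r3c1∈{3}] r3c1's peers cover all but 3 ⇒ r3c1=3.
Step 4. [r2c3∈{3}] r2c3 has the single candidate 3. So r2c3=3.
Step 5. [r1c4∈{2}] r1c4's peers cover all but 2 ⇒ r1c4=2.
Step 6. [r4c3∈{4}] nothing but 4 survives at r4c3 ⇒ r4c3=4.
Step 7. [r1c3∈{1}] only 1 remains possible at r1c3. So r1c3=1.
Step 8. [r3c2∈{4}] nothing but 4 survives at r3c2 ⇒ r3c2=4.

Answer: 4 3 1 2 / 2 1 3 4 / 3 4 2 1 / 1 2 4 3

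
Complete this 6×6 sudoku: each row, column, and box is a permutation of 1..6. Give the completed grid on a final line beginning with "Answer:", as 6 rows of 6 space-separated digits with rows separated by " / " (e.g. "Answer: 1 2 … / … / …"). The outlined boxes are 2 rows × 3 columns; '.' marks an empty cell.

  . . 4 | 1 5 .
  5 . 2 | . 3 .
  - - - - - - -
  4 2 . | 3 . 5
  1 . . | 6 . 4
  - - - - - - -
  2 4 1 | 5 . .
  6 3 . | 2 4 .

Step 1. [r2c6∈{6}] r2c6 has the single candidate 6, so r2c6=6.
Step 2. [r4c3∈{3,5}] row 4 places 3 nowhere but r4c3, so r4c3=3.
Step 3. [r5c6∈{3}] r5c6 has the single candidate 3. So r5c6=3.
Step 4. [r1c6∈{2}] only 2 remains possible at r1c6. So r1c6=2.
Step 5. [r4c5∈{2}] r4c5 is down to just 2, so r4c5=2.
Step 6. [r2c4∈{4}] nothing but 4 survives at r2c4, so r2c4=4.
Step 7. [r3c3∈{6}] only 6 remains possible at r3c3. So r3c3=6.
Step 8. [r6c3∈{5}] r6c3 is down to just 5, so r6c3=5.
Step 9. [r4c2∈{5}] only 5 remains possible at r4c2. So r4c2=5.
Step 10. [r6c6∈{1}] r6c6's peers cover all but 1. So r6c6=1.
Step 11. [r5c5∈{6}] nothing but 6 survives at r5c5. So r5c5=6.
Step 12. [r1c2∈{6}] r1c2 is down to just 6 ⇒ r1c2=6.
Step 13. [r3c5∈{1}] only 1 remains possible at r3c5 ⇒ r3c5=1.
Step 14. [r1c1∈{3}] r1c1 is down to just 3 ⇒ r1c1=3.
Step 15. [r2c2∈{1}] r2c2 has the single candidate 1. So r2c2=1.

Answer: 3 6 4 1 5 2 / 5 1 2 4 3 6 / 4 2 6 3 1 5 / 1 5 3 6 2 4 / 2 4 1 5 6 3 / 6 3 5 2 4 1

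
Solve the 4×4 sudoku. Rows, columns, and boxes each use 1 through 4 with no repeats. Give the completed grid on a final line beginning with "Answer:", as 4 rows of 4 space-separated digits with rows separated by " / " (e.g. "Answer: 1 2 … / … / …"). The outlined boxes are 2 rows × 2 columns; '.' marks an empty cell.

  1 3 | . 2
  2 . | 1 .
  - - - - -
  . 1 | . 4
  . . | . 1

Step 1. [r3c1∈{3}] r3c1 has the single candidate 3, so r3c1=3.
Step 2. [r4c2∈{2,4}] col 2 places 2 nowhere but r4c2, so r4c2=2.
Step 3. [r3c3∈{2}] r3c3 has the single candidate 2, so r3c3=2.
Step 4. [r2c4∈{3}] r2c4 has the single candidate 3. So r2c4=3.
Step 5. [r4c3∈{3}] r4c3 has the single candidate 3. So r4c3=3.
Step 6. [r1c3∈{4}] r1c3 has the single candidate 4 ⇒ r1c3=4.
Step 7. [r4c1∈{4}] r4c1 is down to just 4. So r4c1=4.
Step 8. [r2c2∈{4}] r2c2's peers cover all but 4 ⇒ r2c2=4.

Answer: 1 3 4 2 / 2 4 1 3 / 3 1 2 4 / 4 2 3 1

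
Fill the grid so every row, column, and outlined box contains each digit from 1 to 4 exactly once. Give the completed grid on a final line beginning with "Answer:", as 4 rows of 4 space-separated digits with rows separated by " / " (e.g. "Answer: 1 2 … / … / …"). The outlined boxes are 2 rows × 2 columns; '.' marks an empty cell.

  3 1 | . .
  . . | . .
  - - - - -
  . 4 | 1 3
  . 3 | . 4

Step 1. [r4c3∈{2}] r4c3 is down to just 2. So r4c3=2.
Step 2. [r2c1∈{2,4}] r2c1 is the only open cell in col 1 admitting 4 ⇒ r2c1=4.
Step 3. [r1c4∈{2}] nothing but 2 survives at r1c4, so r1c4=2.
Step 4. [r4c1∈{1}] r4c1 is down to just 1. So r4c1=1.
Step 5. [r2c2∈{2}] r2c2's peers cover all but 2. So r2c2=2.
Step 6. [r1c3∈{4}] nothing but 4 survives at r1c3 ⇒ r1c3=4.
Step 7. [r2c3∈{3}] only 3 remains possible at r2c3, so r2c3=3.
Step 8. [r3c1∈{2}] r3c1 has the single candidate 2, so r3c1=2.
Step 9. [r2c4∈{1}] r2c4 has the single candidate 1 ⇒ r2c4=1.

Answer: 3 1 4 2 / 4 2 3 1 / 2 4 1 3 / 1 3 2 4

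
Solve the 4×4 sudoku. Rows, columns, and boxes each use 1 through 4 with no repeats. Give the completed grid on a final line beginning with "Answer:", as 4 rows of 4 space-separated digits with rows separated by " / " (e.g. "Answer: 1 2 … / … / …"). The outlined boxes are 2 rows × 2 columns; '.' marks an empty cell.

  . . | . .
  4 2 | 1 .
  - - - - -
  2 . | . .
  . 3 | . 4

Step 1. [r2c4∈{3}] r2c4 has the single candidate 3 ⇒ r2c4=3.
Step 2. [r4c1∈{1}] nothing but 1 survives at r4c1. So r4c1=1.
Step 3. [r4c3∈{2}] r4c3 is down to just 2. So r4c3=2.
Step 4. [r3c4∈{1}] r3c4 is down to just 1, so r3c4=1.
Step 5. [r1c2∈{1}] only 1 remains possible at r1c2, so r1c2=1.
Step 6. [r3c2∈{4}] nothing but 4 survives at r3c2. So r3c2=4.
Step 7. [r1c4∈{2}] r1c4 is down to just 2. So r1c4=2.
Step 8. [r1c3∈{4}] r1c3's peers cover all but 4. So r1c3=4.
Step 9. [r3c3∈{3}] nothing but 3 survives at r3c3. So r3c3=3.
Step 10. [r1c1∈{3}] r1c1 has the single candidate 3, so r1c1=3.

Answer: 3 1 4 2 / 4 2 1 3 / 2 4 3 1 / 1 3 2 4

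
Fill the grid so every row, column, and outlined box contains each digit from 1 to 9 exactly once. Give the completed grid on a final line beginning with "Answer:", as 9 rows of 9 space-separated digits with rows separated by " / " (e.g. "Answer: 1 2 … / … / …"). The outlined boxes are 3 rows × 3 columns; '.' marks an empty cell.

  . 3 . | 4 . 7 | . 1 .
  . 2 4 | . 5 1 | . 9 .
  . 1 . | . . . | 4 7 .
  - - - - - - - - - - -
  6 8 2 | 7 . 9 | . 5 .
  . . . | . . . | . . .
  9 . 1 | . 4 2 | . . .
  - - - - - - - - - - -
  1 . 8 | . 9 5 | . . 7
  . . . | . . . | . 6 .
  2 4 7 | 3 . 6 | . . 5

Step 1. [r9c8∈{8}] r9c8's peers cover all but 8. So r9c8=8.
Step 2. [r6c8∈{3}] r6c8's peers cover all but 3, so r6c8=3.
Step 3. [r4c7∈{1}] r4c7's peers cover all but 1, so r4c7=1.
Step 4. [r8c9∈{1,2,3,4,9}] in col 9, 1 fits only at r8c9 ⇒ r8c9=1.
Step 5. [r5c1∈{3,4,5,7}] r5c1 is the only open cell in col 1 admitting 4, so r5c1=4.
Step 6. [r7c4∈{2}] nothing but 2 survives at r7c4 ⇒ r7c4=2.
Step 7. [r8c4∈{8}] r8c4 is down to just 8, so r8c4=8.
Step 8. [r2c4∈{6}] r2c4's peers cover all but 6 ⇒ r2c4=6.
Step 9. [r1c7∈{2,5,6,8}] 5 has one home in col 7: r1c7. So r1c7=5.
Step 10. [r5c5∈{1,3,6,8}] across col 5, 6 lands solely at r5c5 ⇒ r5c5=6.
Step 11. [r5c6∈{3,8}] 8 has one home in box 5: r5c6, so r5c6=8.
Step 12. [r1c1∈{8}] nothing but 8 survives at r1c1, so r1c1=8.
Step 13. [r8c7∈{2,3,9}] across row 8, 2 lands solely at r8c7. So r8c7=2.
Step 14. [r1c3∈{6,9}] across row 1, 9 lands solely at r1c3. So r1c3=9.
Step 15. [r6c7∈{6,7,8}] in col 7, 6 fits only at r6c7, so r6c7=6.
Step 16. [r2c7∈{3,8}] in col 7, 8 fits only at r2c7 ⇒ r2c7=8.
Step 17. [r1c5∈{2}] nothing but 2 survives at r1c5 ⇒ r1c5=2.
Step 18. [r3c9∈{2,3,6}] r3c9 is the only open cell in row 3 admitting 2 ⇒ r3c9=2.
Step 19. [r3c1∈{5}] r3c1's peers cover all but 5, so r3c1=5.
Step 20. [r6c2∈{5,7}] in row 6, 7 fits only at r6c2 ⇒ r6c2=7.
Step 21. [r5c2∈{5}] only 5 remains possible at r5c2, so r5c2=5.
Step 22. [r5c9∈{9}] r5c9 is down to just 9 ⇒ r5c9=9.
Step 23. [r8c3∈{3,5}] r8c3 is the only open cell in row 8 admitting 5 ⇒ r8c3=5.
Step 24. [r4c5∈{3}] nothing but 3 survives at r4c5, so r4c5=3.
Step 25. [r6c9∈{8}] only 8 remains possible at r6c9 ⇒ r6c9=8.
Step 26. [r7c8∈{4}] r7c8 has the single candidate 4, so r7c8=4.
Step 27. [r3c5∈{8}] nothing but 8 survives at r3c5, so r3c5=8.
Step 28. [r7c2∈{6}] nothing but 6 survives at r7c2 ⇒ r7c2=6.
Step 29. [r8c2∈{9}] r8c2 has the single candidate 9, so r8c2=9.
Step 30. [r5c8∈{2}] only 2 remains possible at r5c8, so r5c8=2.
Step 31. [r1c9∈{6}] only 6 remains possible at r1c9. So r1c9=6.
Step 32. [r9c7∈{9}] r9c7's peers cover all but 9. So r9c7=9.
Step 33. [r8c6∈{4}] r8c6 is down to just 4. So r8c6=4.
Step 34. [r4c9∈{4}] only 4 remains possible at r4c9 ⇒ r4c9=4.
Step 35. [r9c5∈{1}] nothing but 1 survives at r9c5. So r9c5=1.
Step 36. [r5c4∈{1}] r5c4's peers cover all but 1. So r5c4=1.
Step 37. [r3c3∈{6}] r3c3 has the single candidate 6 ⇒ r3c3=6.
Step 38. [r2c9∈{3}] r2c9 is down to just 3 ⇒ r2c9=3.
Step 39. [r5c3∈{3}] nothing but 3 survives at r5c3. So r5c3=3.
Step 40. [r3c4∈{9}] r3c4 is down to just 9, so r3c4=9.
Step 41. [r6c4∈{5}] r6c4 is down to just 5. So r6c4=5.
Step 42. [r8c5∈{7}] r8c5 has the single candidate 7. So r8c5=7.
Step 43. [r7c7∈{3}] only 3 remains possible at r7c7. So r7c7=3.
Step 44. [r3c6∈{3}] nothing but 3 survives at r3c6 ⇒ r3c6=3.
Step 45. [r8c1∈{3}] r8c1 has the single candidate 3 ⇒ r8c1=3.
Step 46. [r5c7∈{7}] nothing but 7 survives at r5c7. So r5c7=7.
Step 47. [r2c1∈{7}] only 7 remains possible at r2c1, so r2c1=7.

Answer: 8 3 9 4 2 7 5 1 6 / 7 2 4 6 5 1 8 9 3 / 5 1 6 9 8 3 4 7 2 / 6 8 2 7 3 9 1 5 4 / 4 5 3 1 6 8 7 2 9 / 9 7 1 5 4 2 6 3 8 / 1 6 8 2 9 5 3 4 7 / 3 9 5 8 7 4 2 6 1 / 2 4 7 3 1 6 9 8 5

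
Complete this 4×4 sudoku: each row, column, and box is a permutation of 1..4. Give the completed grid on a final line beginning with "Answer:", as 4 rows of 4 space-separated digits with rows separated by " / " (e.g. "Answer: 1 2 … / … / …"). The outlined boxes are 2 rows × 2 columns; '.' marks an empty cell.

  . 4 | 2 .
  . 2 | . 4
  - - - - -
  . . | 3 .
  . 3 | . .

Step 1. [r3c1∈{1,2,4}] row 3 places 4 nowhere but r3c1, so r3c1=4.
Step 2. [r2c3∈{1}] nothing but 1 survives at r2c3, so r2c3=1.
Step 3. [r4c1∈{1,2}] 2 has one home in col 1: r4c1 ⇒ r4c1=2.
Step 4. [r1c1∈{1,3}] r1c1 is the only open cell in row 1 admitting 1, so r1c1=1.
Step 5. [r3c2∈{1}] r3c2 is down to just 1. So r3c2=1.
Step 6. [r4c4∈{1}] nothing but 1 survives at r4c4. So r4c4=1.
Step 7. [r1c4∈{3}] r1c4's peers cover all but 3. So r1c4=3.
Step 8. [r4c3∈{4}] only 4 remains possible at r4c3 ⇒ r4c3=4.
Step 9. [r2c1∈{3}] r2c1's peers cover all but 3, so r2c1=3.
Step 10. [r3c4∈{2}] r3c4's peers cover all but 2, so r3c4=2.

Answer: 1 4 2 3 / 3 2 1 4 / 4 1 3 2 / 2 3 4 1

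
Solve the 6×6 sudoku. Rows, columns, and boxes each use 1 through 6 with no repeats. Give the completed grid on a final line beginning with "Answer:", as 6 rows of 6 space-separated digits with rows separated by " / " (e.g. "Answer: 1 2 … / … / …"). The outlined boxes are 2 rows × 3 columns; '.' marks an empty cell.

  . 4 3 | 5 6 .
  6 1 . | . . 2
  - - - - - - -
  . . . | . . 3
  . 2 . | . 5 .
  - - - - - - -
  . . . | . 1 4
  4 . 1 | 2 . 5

Step 1. [r5c4∈{3,6}] r5c4 is the only open cell in box 6 admitting 6 ⇒ r5c4=6.
Step 2. [r4c1∈{1,3}] across row 4, 3 lands solely at r4c1, so r4c1=3.
Step 3. [r5c3∈{2,5}] 2 has one home in col 3: r5c3. So r5c3=2.
Step 4. [r6c5∈{3}] nothing but 3 survives at r6c5, so r6c5=3.
Step 5. [r5c1∈{5}] only 5 remains possible at r5c1 ⇒ r5c1=5.
Step 6. [r2c5∈{4}] r2c5's peers cover all but 4 ⇒ r2c5=4.
Step 7. [r3c2∈{5,6}] 5 has one home in col 2: r3c2 ⇒ r3c2=5.
Step 8. [r4c6∈{1,6}] across col 6, 6 lands solely at r4c6. So r4c6=6.
Step 9. [r4c4∈{1,4}] across row 4, 1 lands solely at r4c4, so r4c4=1.
Step 10. [r3c4∈{4}] r3c4's peers cover all but 4 ⇒ r3c4=4.
Step 11. [r1c6∈{1}] r1c6 has the single candidate 1 ⇒ r1c6=1.
Step 12. [r3c1∈{1}] r3c1's peers cover all but 1. So r3c1=1.
Step 13. [r2c3∈{5}] nothing but 5 survives at r2c3, so r2c3=5.
Step 14. [r4c3∈{4}] only 4 remains possible at r4c3, so r4c3=4.
Step 15. [r2c4∈{3}] r2c4's peers cover all but 3 ⇒ r2c4=3.
Step 16. [r1c1∈{2}] r1c1's peers cover all but 2 ⇒ r1c1=2.
Step 17. [r6c2∈{6}] r6c2 has the single candidate 6. So r6c2=6.
Step 18. [r3c3∈{6}] r3c3 has the single candidate 6 ⇒ r3c3=6.
Step 19. [r3c5∈{2}] r3c5's peers cover all but 2. So r3c5=2.
Step 20. [r5c2∈{3}] r5c2 is down to just 3, so r5c2=3.

Answer: 2 4 3 5 6 1 / 6 1 5 3 4 2 / 1 5 6 4 2 3 / 3 2 4 1 5 6 / 5 3 2 6 1 4 / 4 6 1 2 3 5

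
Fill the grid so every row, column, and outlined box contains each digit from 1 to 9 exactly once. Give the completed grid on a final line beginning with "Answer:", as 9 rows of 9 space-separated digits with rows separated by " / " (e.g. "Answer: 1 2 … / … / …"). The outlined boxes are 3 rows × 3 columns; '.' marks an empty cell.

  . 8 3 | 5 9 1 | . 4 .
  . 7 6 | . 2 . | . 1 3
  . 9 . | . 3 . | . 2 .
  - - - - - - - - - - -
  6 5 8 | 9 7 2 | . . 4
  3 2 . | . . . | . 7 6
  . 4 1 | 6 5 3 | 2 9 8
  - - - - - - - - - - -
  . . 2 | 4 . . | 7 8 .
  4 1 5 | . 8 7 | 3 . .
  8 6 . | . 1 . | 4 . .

Step 1. [r2c4∈{8}] only 8 remains possible at r2c4 ⇒ r2c4=8.
Step 2. [r9c8∈{5}] r9c8's peers cover all but 5, so r9c8=5.
Step 3. [r3c9∈{5,7}] in col 9, 5 fits only at r3c9, so r3c9=5.
Step 4. [r9c6∈{9}] nothing but 9 survives at r9c6 ⇒ r9c6=9.
Step 5. [r3c6∈{4,6}] 6 has one home in box 2: r3c6. So r3c6=6.
Step 6. [r8c4∈{2}] r8c4 has the single candidate 2. So r8c4=2.
Step 7. [r8c9∈{9}] r8c9's peers cover all but 9. So r8c9=9.
Step 8. [r5c4∈{1}] nothing but 1 survives at r5c4. So r5c4=1.
Step 9. [r5c5∈{4}] r5c5's peers cover all but 4. So r5c5=4.
Step 10. [r2c7∈{9}] r2c7 has the single candidate 9, so r2c7=9.
Step 11. [r4c8∈{3}] r4c8 is down to just 3 ⇒ r4c8=3.
Step 12. [r2c1∈{5}] nothing but 5 survives at r2c1, so r2c1=5.
Step 13. [r1c1∈{2}] nothing but 2 survives at r1c1, so r1c1=2.
Step 14. [r8c8∈{6}] r8c8's peers cover all but 6, so r8c8=6.
Step 15. [r2c6∈{4}] r2c6 has the single candidate 4 ⇒ r2c6=4.
Step 16. [r9c4∈{3}] r9c4's peers cover all but 3. So r9c4=3.
Step 17. [r9c9∈{2}] r9c9 has the single candidate 2 ⇒ r9c9=2.
Step 18. [r7c9∈{1}] only 1 remains possible at r7c9 ⇒ r7c9=1.
Step 19. [r7c6∈{5}] nothing but 5 survives at r7c6, so r7c6=5.
Step 20. [r5c3∈{9}] nothing but 9 survives at r5c3, so r5c3=9.
Step 21. [r3c4∈{7}] r3c4's peers cover all but 7 ⇒ r3c4=7.
Step 22. [r4c7∈{1}] r4c7 is down to just 1, so r4c7=1.
Step 23. [r7c5∈{6}] r7c5's peers cover all but 6, so r7c5=6.
Step 24. [r5c6∈{8}] r5c6 has the single candidate 8, so r5c6=8.
Step 25. [r6c1∈{7}] r6c1 has the single candidate 7. So r6c1=7.
Step 26. [r3c7∈{8}] only 8 remains possible at r3c7, so r3c7=8.
Step 27. [r3c1∈{1}] only 1 remains possible at r3c1. So r3c1=1.
Step 28. [r9c3∈{7}] only 7 remains possible at r9c3 ⇒ r9c3=7.
Step 29. [r5c7∈{5}] r5c7 is down to just 5, so r5c7=5.
Step 30. [r7c1∈{9}] r7c1 has the single candidate 9 ⇒ r7c1=9.
Step 31. [r7c2∈{3}] r7c2 has the single candidate 3. So r7c2=3.
Step 32. [r1c7∈{6}] nothing but 6 survives at r1c7 ⇒ r1c7=6.
Step 33. [r3c3∈{4}] r3c3's peers cover all but 4, so r3c3=4.
Step 34. [r1c9∈{7}] r1c9 is down to just 7. So r1c9=7.

Answer: 2 8 3 5 9 1 6 4 7 / 5 7 6 8 2 4 9 1 3 / 1 9 4 7 3 6 8 2 5 / 6 5 8 9 7 2 1 3 4 / 3 2 9 1 4 8 5 7 6 / 7 4 1 6 5 3 2 9 8 / 9 3 2 4 6 5 7 8 1 / 4 1 5 2 8 7 3 6 9 / 8 6 7 3 1 9 4 5 2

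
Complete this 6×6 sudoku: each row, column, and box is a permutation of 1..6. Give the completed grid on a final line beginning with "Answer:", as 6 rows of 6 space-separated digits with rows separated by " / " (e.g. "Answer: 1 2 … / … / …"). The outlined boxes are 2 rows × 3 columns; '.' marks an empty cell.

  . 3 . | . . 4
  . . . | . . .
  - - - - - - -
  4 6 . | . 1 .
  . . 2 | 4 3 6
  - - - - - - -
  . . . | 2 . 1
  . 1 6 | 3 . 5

Step 1. [r2c2∈{2,4,5}] r2c2 is the only open cell in col 2 admitting 2 ⇒ r2c2=2.
Step 2. [r4c2∈{5}] r4c2 is down to just 5. So r4c2=5.
Step 3. [r5c5∈{4,6}] r5c5 is the only open cell in row 5 admitting 6. So r5c5=6.
Step 4. [r2c5∈{5}] r2c5 has the single candidate 5, so r2c5=5.
Step 5. [r2c3∈{1,4}] in row 2, 4 fits only at r2c3. So r2c3=4.
Step 6. [r1c3∈{1,5}] in col 3, 1 fits only at r1c3, so r1c3=1.
Step 7. [r5c3∈{3,5}] r5c3 is the only open cell in col 3 admitting 5 ⇒ r5c3=5.
Step 8. [r1c4∈{6}] r1c4 has the single candidate 6 ⇒ r1c4=6.
Step 9. [r1c1∈{5}] nothing but 5 survives at r1c1 ⇒ r1c1=5.
Step 10. [r5c1∈{3}] r5c1 has the single candidate 3 ⇒ r5c1=3.
Step 11. [r5c2∈{4}] r5c2 has the single candidate 4. So r5c2=4.
Step 12. [r3c4∈{5}] only 5 remains possible at r3c4 ⇒ r3c4=5.
Step 13. [r2c1∈{6}] r2c1 has the single candidate 6 ⇒ r2c1=6.
Step 14. [r3c3∈{3}] r3c3 is down to just 3, so r3c3=3.
Step 15. [r2c6∈{3}] nothing but 3 survives at r2c6 ⇒ r2c6=3.
Step 16. [r1c5∈{2}] r1c5 has the single candidate 2 ⇒ r1c5=2.
Step 17. [r6c1∈{2}] only 2 remains possible at r6c1, so r6c1=2.
Step 18. [r4c1∈{1}] r4c1's peers cover all but 1 ⇒ r4c1=1.
Step 19. [r6c5∈{4}] r6c5 is down to just 4. So r6c5=4.
Step 20. [r3c6∈{2}] r3c6 has the single candidate 2, so r3c6=2.
Step 21. [r2c4∈{1}] nothing but 1 survives at r2c4, so r2c4=1.

Answer: 5 3 1 6 2 4 / 6 2 4 1 5 3 / 4 6 3 5 1 2 / 1 5 2 4 3 6 / 3 4 5 2 6 1 / 2 1 6 3 4 5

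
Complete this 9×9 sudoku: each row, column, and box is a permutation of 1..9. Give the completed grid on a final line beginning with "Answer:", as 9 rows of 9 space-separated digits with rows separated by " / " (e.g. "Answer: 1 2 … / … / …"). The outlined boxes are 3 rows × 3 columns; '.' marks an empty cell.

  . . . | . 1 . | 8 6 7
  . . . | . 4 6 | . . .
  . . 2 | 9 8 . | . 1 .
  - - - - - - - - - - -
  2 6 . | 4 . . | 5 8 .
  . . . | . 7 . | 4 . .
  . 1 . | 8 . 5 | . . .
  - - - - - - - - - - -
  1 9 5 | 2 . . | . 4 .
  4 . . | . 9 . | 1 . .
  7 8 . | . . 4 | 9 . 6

Step 1. [r9c3∈{3}] r9c3 is down to just 3. So r9c3=3.
Step 2. [r3c7∈{3}] r3c7's peers cover all but 3. So r3c7=3.
Step 3. [r4c5∈{3}] r4c5 has the single candidate 3 ⇒ r4c5=3.
Step 4. [r9c8∈{2,5}] 2 has one home in row 9: r9c8 ⇒ r9c8=2.
Step 5. [r3c6∈{7}] r3c6 has the single candidate 7, so r3c6=7.
Step 6. [r6c5∈{2,6}] across col 5, 2 lands solely at r6c5 ⇒ r6c5=2.
Step 7. [r5c9∈{1,2,3,9}] across row 5, 2 lands solely at r5c9 ⇒ r5c9=2.
Step 8. [r8c4∈{3,5,6,7}] across col 4, 7 lands solely at r8c4. So r8c4=7.
Step 9. [r6c8∈{3,7,9}] col 8 places 7 nowhere but r6c8, so r6c8=7.
Step 10. [r2c2∈{3,5,7}] 7 has one home in col 2: r2c2. So r2c2=7.
Step 11. [r4c9∈{1,9}] in col 9, 1 fits only at r4c9. So r4c9=1.
Step 12. [r6c3∈{4,9}] across row 6, 4 lands solely at r6c3 ⇒ r6c3=4.
Step 13. [r1c3∈{9}] r1c3's peers cover all but 9, so r1c3=9.
Step 14. [r1c2∈{3,4,5}] in row 1, 4 fits only at r1c2 ⇒ r1c2=4.
Step 15. [r3c2∈{5}] r3c2 is down to just 5. So r3c2=5.
Step 16. [r1c1∈{3}] r1c1 is down to just 3 ⇒ r1c1=3.
Step 17. [r6c9∈{3,9}] across row 6, 3 lands solely at r6c9, so r6c9=3.
Step 18. [r5c8∈{9}] r5c8's peers cover all but 9 ⇒ r5c8=9.
Step 19. [r2c8∈{5}] r2c8 is down to just 5. So r2c8=5.
Step 20. [r5c3∈{8}] r5c3 has the single candidate 8, so r5c3=8.
Step 21. [r7c6∈{3,8}] row 7 places 3 nowhere but r7c6, so r7c6=3.
Step 22. [r9c4∈{1,5}] row 9 places 1 nowhere but r9c4, so r9c4=1.
Step 23. [r8c9∈{5,8}] in row 8, 5 fits only at r8c9 ⇒ r8c9=5.
Step 24. [r5c4∈{6}] only 6 remains possible at r5c4. So r5c4=6.
Step 25. [r5c2∈{3}] r5c2 has the single candidate 3, so r5c2=3.
Step 26. [r5c6∈{1}] r5c6's peers cover all but 1 ⇒ r5c6=1.
Step 27. [r2c9∈{9}] nothing but 9 survives at r2c9 ⇒ r2c9=9.
Step 28. [r6c1∈{9}] nothing but 9 survives at r6c1. So r6c1=9.
Step 29. [r3c1∈{6}] nothing but 6 survives at r3c1 ⇒ r3c1=6.
Step 30. [r2c7∈{2}] r2c7's peers cover all but 2, so r2c7=2.
Step 31. [r9c5∈{5}] r9c5's peers cover all but 5 ⇒ r9c5=5.
Step 32. [r2c4∈{3}] nothing but 3 survives at r2c4. So r2c4=3.
Step 33. [r7c9∈{8}] r7c9 has the single candidate 8. So r7c9=8.
Step 34. [r8c8∈{3}] only 3 remains possible at r8c8. So r8c8=3.
Step 35. [r7c7∈{7}] r7c7 has the single candidate 7, so r7c7=7.
Step 36. [r7c5∈{6}] r7c5 is down to just 6 ⇒ r7c5=6.
Step 37. [r4c6∈{9}] r4c6's peers cover all but 9. So r4c6=9.
Step 38. [r2c1∈{8}] r2c1 is down to just 8, so r2c1=8.
Step 39. [r2c3∈{1}] r2c3 is down to just 1, so r2c3=1.
Step 40. [r5c1∈{5}] r5c1 has the single candidate 5, so r5c1=5.
Step 41. [r4c3∈{7}] only 7 remains possible at r4c3. So r4c3=7.
Step 42. [r3c9∈{4}] r3c9 is down to just 4. So r3c9=4.
Step 43. [r1c6∈{2}] only 2 remains possible at r1c6. So r1c6=2.
Step 44. [r1c4∈{5}] only 5 remains possible at r1c4 ⇒ r1c4=5.
Step 45. [r8c2∈{2}] r8c2's peers cover all but 2, so r8c2=2.
Step 46. [r8c6∈{8}] nothing but 8 survives at r8c6. So r8c6=8.
Step 47. [r8c3∈{6}] r8c3 has the single candidate 6. So r8c3=6.
Step 48. [r6c7∈{6}] r6c7's peers cover all but 6 ⇒ r6c7=6.

Answer: 3 4 9 5 1 2 8 6 7 / 8 7 1 3 4 6 2 5 9 / 6 5 2 9 8 7 3 1 4 / 2 6 7 4 3 9 5 8 1 / 5 3 8 6 7 1 4 9 2 / 9 1 4 8 2 5 6 7 3 / 1 9 5 2 6 3 7 4 8 / 4 2 6 7 9 8 1 3 5 / 7 8 3 1 5 4 9 2 6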